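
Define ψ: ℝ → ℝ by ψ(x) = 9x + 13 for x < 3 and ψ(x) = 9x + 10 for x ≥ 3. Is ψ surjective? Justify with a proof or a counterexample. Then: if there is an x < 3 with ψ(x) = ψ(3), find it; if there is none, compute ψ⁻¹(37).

Both pieces are strictly increasing (slopes 9 and 9), so each is injective on its own interval.
The left piece maps (−∞, 3) onto (−∞, 40); the right piece maps [3, ∞) onto [37, ∞).
The union (−∞, 40) ∪ [37, ∞) covers ℝ, so ψ is surjective.
For the follow-up: the images overlap, so an x < 3 with ψ(x) = ψ(3) exists. ψ(3) = 37; solving 9x + 13 = 37 for x < 3 gives x = (37 − 13)/9 = 8/3.

8/3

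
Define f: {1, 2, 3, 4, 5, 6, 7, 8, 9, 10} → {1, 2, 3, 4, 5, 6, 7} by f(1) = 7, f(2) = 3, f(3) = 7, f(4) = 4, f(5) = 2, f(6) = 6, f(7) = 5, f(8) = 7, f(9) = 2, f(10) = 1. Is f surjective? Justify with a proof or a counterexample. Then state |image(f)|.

7

Every element of the codomain has a preimage: 1 = f(10), 2 = f(5), 3 = f(2), 4 = f(4), 5 = f(7), 6 = f(6), 7 = f(1).
So f is surjective.
The image of f is {1, 2, 3, 4, 5, 6, 7}, which has 7 elements.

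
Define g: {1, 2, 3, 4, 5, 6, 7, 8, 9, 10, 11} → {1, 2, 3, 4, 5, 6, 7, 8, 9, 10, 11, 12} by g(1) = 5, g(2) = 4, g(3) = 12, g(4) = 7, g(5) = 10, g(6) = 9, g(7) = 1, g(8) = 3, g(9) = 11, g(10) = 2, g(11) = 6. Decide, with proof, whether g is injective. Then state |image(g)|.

11

The values g(1), …, g(11) are 5, 4, 12, 7, 10, 9, 1, 3, 11, 2, 6 — all distinct.
So g(u) = g(v) only when u = v, and g is injective.
The image of g is {1, 2, 3, 4, 5, 6, 7, 9, 10, 11, 12}, which has 11 elements.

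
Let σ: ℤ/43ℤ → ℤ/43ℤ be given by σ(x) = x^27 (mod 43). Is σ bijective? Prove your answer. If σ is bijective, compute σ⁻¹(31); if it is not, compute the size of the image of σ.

σ(1) = 1^27 = 1.
σ(6): Repeated squaring mod 43: 6^1 ≡ 6, 6^2 ≡ 6² = 36, 6^4 ≡ 36² = 1296 ≡ 6, 6^8 ≡ 6² = 36, 6^16 ≡ 36² = 1296 ≡ 6. Since 27 = 16 + 8 + 2 + 1, 6^27 ≡ 6·36·36·6: 6·36 = 216 ≡ 1, then 1·36 = 36, then 36·6 = 216 ≡ 1. So 6^27 ≡ 1 (mod 43).
So σ(1) = σ(6) = 1 while 1 ≠ 6, thus σ is not injective, hence not bijective.
Since σ is not bijective, we determine |image(σ)|. Computing x^27 mod 43 for each x (by repeated squaring, reducing mod 43 at every step), the values σ(0), σ(1), …, σ(42) are: 0, 1, 22, 2, 11, 27, 1, 42, 27, 4, 35, 4, 22, 16, 21, 11, 35, 35, 2, 32, 39, 41, 2, 4, 11, 41, 8, 8, 32, 22, 27, 21, 39, 8, 39, 16, 1, 42, 16, 32, 41, 21, 42.
The distinct values are {0, 1, 2, 4, 8, 11, 16, 21, 22, 27, 32, 35, 39, 41, 42}; there are 15 of them.

15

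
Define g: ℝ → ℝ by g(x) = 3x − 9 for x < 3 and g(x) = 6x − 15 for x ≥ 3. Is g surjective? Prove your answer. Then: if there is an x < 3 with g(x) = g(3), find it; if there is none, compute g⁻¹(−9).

Both pieces are strictly increasing (slopes 3 and 6), so each is injective on its own interval.
The left piece maps (−∞, 3) onto (−∞, 0); the right piece maps [3, ∞) onto [3, ∞).
The union (−∞, 0) ∪ [3, ∞) omits the interval between 0 and 3; in particular 0 has no preimage. So g is not surjective.
Because the two images are disjoint, no x < 3 has g(x) = g(3), so we compute g⁻¹(−9): −9 lies in (−∞, 0), so solve 3x − 9 = −9: x = (−9 + 9)/3 = 0.

0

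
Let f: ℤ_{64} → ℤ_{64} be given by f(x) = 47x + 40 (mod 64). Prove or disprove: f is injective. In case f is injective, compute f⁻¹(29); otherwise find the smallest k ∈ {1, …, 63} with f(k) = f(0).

Recall that f is injective if f(a) = f(b) implies a = b.
If f(a) = f(b), then 47a ≡ 47b (mod 64). Because gcd(47, 64) = 1, we may cancel 47 to get a ≡ b (mod 64).
So f is injective.
We now compute 47⁻¹ mod 64 explicitly. Euclid's algorithm: 64 = 1·47 + 17, 47 = 2·17 + 13, 17 = 1·13 + 4, 13 = 3·4 + 1; back-substituting gives 1 = 15·47 − 11·64, so 47⁻¹ ≡ 15 (mod 64).
Since f is injective, we find f⁻¹(29): we need 47x ≡ 29 − 40 ≡ 53 (mod 64). Using 47⁻¹ = 15: x ≡ 15·53 = 795 = 12·64 + 27, so x = 27.
Check: f(27) = 47·27 + 40 = 1309 = 20·64 + 29 ≡ 29 (mod 64).

27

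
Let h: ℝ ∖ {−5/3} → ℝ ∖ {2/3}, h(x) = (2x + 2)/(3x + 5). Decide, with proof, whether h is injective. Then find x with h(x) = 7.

Suppose h(u) = h(v). Cross-multiplying: (2u + 2)(3v + 5) = (2v + 2)(3u + 5).
Expanding both sides and cancelling the symmetric terms leaves 4·(u − v) = 0. Since 4 ≠ 0, u = v. Hence h is injective.
Solving h(x) = 7: cross-multiplying gives 2x + 2 = 7(3x + 5), which rearranges to −19x = 33, so x = −33/19.

-33/19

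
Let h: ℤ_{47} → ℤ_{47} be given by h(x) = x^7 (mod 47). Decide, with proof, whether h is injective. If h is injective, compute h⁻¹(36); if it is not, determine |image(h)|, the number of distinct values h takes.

42

Since 47 is prime, the nonzero elements of ℤ_{47} form a cyclic group of order 46.
As gcd(7, 46) = 1, raising to the 7th power is a bijection on this group: if u^7 ≡ v^7 then (uv^{−1})^7 = 1, and the only element of order dividing gcd(7, 46) = 1 is 1, so u = v.
With h(0) = 0 this makes h injective on all of ℤ_{47}, hence bijective (finite equal-size domain and codomain). In particular h is injective.
Since h is injective, we find the preimage of 36. The inverse of x ↦ x^7 on (ℤ_{47})^× is x ↦ x^33, because 7·33 = 231 = 5·46 + 1 ≡ 1 (mod 46) and x^{46} = 1 for x ≠ 0 (Fermat). So h⁻¹(36) = 36^33 mod 47.
Repeated squaring mod 47: 36^1 ≡ 36, 36^2 ≡ 36² = 1296 ≡ 27, 36^4 ≡ 27² = 729 ≡ 24, 36^8 ≡ 24² = 576 ≡ 12, 36^16 ≡ 12² = 144 ≡ 3, 36^32 ≡ 3² = 9. Since 33 = 32 + 1, 36^33 ≡ 9·36: 9·36 = 324 ≡ 42. So 36^33 ≡ 42 (mod 47).
Hence h⁻¹(36) = 42.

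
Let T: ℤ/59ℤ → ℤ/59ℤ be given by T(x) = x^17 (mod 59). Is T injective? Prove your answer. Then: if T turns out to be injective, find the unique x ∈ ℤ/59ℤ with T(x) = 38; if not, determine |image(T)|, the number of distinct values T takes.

Since 59 is prime, the nonzero elements of ℤ/59ℤ form a cyclic group of order 58.
As gcd(17, 58) = 1, raising to the 17th power is a bijection on this group: if s^17 ≡ t^17 then (st^{−1})^17 = 1, and the only element of order dividing gcd(17, 58) = 1 is 1, so s = t.
With T(0) = 0 this makes T injective on all of ℤ/59ℤ, hence bijective (finite equal-size domain and codomain). In particular T is injective.
Since T is injective, we find the preimage of 38. The inverse of x ↦ x^17 on (ℤ/59ℤ)^× is x ↦ x^41, because 17·41 = 697 = 12·58 + 1 ≡ 1 (mod 58) and x^{58} = 1 for x ≠ 0 (Fermat). So T⁻¹(38) = 38^41 mod 59.
Repeated squaring mod 59: 38^1 ≡ 38, 38^2 ≡ 38² = 1444 ≡ 28, 38^4 ≡ 28² = 784 ≡ 17, 38^8 ≡ 17² = 289 ≡ 53, 38^16 ≡ 53² = 2809 ≡ 36, 38^32 ≡ 36² = 1296 ≡ 57. Since 41 = 32 + 8 + 1, 38^41 ≡ 57·53·38: 57·53 = 3021 ≡ 12, then 12·38 = 456 ≡ 43. So 38^41 ≡ 43 (mod 59).
Hence T⁻¹(38) = 43.

43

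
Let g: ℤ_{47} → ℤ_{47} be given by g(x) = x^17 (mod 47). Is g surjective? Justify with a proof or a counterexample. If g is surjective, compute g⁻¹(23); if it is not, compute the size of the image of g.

Since 47 is prime, the nonzero elements of ℤ_{47} form a cyclic group of order 46.
As gcd(17, 46) = 1, raising to the 17th power is a bijection on this group: if u^17 ≡ v^17 then (uv^{−1})^17 = 1, and the only element of order dividing gcd(17, 46) = 1 is 1, so u = v.
With g(0) = 0 this makes g injective on all of ℤ_{47}, hence bijective (finite equal-size domain and codomain). In particular g is surjective.
Since g is surjective, we find the preimage of 23. The inverse of x ↦ x^17 on (ℤ_{47})^× is x ↦ x^19, because 17·19 = 323 = 7·46 + 1 ≡ 1 (mod 46) and x^{46} = 1 for x ≠ 0 (Fermat). So g⁻¹(23) = 23^19 mod 47.
Repeated squaring mod 47: 23^1 ≡ 23, 23^2 ≡ 23² = 529 ≡ 12, 23^4 ≡ 12² = 144 ≡ 3, 23^8 ≡ 3² = 9, 23^16 ≡ 9² = 81 ≡ 34. Since 19 = 16 + 2 + 1, 23^19 ≡ 34·12·23: 34·12 = 408 ≡ 32, then 32·23 = 736 ≡ 31. So 23^19 ≡ 31 (mod 47).
Hence g⁻¹(23) = 31.

31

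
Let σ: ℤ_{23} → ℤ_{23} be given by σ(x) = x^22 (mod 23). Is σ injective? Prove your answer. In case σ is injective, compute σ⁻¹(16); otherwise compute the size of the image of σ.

σ(1) = 1^22 = 1.
σ(2): Repeated squaring mod 23: 2^1 ≡ 2, 2^2 ≡ 2² = 4, 2^4 ≡ 4² = 16, 2^8 ≡ 16² = 256 ≡ 3, 2^16 ≡ 3² = 9. Since 22 = 16 + 4 + 2, 2^22 ≡ 9·16·4: 9·16 = 144 ≡ 6, then 6·4 = 24 ≡ 1. So 2^22 ≡ 1 (mod 23).
So σ(1) = σ(2) = 1 while 1 ≠ 2, hence σ is not injective.
Since σ is not injective, we determine |image(σ)|. Computing x^22 mod 23 for each x (by repeated squaring, reducing mod 23 at every step), the values σ(0), σ(1), …, σ(22) are: 0, 1, 1, 1, 1, 1, 1, 1, 1, 1, 1, 1, 1, 1, 1, 1, 1, 1, 1, 1, 1, 1, 1.
The distinct values are {0, 1}; there are 2 of them.

2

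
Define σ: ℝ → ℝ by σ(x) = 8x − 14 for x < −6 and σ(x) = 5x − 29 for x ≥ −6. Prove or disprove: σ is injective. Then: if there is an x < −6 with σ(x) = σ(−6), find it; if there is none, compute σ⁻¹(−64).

Both pieces are strictly increasing (slopes 8 and 5), so each is injective on its own interval.
The left piece maps (−∞, −6) onto (−∞, −62); the right piece maps [−6, ∞) onto [−59, ∞).
These images are disjoint, so no value is attained by both pieces. So σ is injective.
Because the two images are disjoint, no x < −6 has σ(x) = σ(−6), so we compute σ⁻¹(−64): −64 lies in (−∞, −62), so solve 8x − 14 = −64: x = (−64 + 14)/8 = −25/4.

-25/4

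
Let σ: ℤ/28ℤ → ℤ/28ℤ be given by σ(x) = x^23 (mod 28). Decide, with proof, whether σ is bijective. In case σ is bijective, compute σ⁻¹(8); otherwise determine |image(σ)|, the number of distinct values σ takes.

21

σ(0) = 0^23 = 0.
σ(14): Repeated squaring mod 28: 14^1 ≡ 14, 14^2 ≡ 14² = 196 ≡ 0, 14^4 ≡ 0² = 0, 14^8 ≡ 0² = 0, 14^16 ≡ 0² = 0. Since 23 = 16 + 4 + 2 + 1, 14^23 ≡ 0·0·0·14: 0·0 = 0, then 0·0 = 0, then 0·14 = 0. So 14^23 ≡ 0 (mod 28).
So σ(0) = σ(14) = 0 while 0 ≠ 14, hence σ is not injective, hence not bijective.
Since σ is not bijective, we determine |image(σ)|. Computing x^23 mod 28 for each x (by repeated squaring, reducing mod 28 at every step), the values σ(0), σ(1), …, σ(27) are: 0, 1, 4, 19, 16, 17, 20, 7, 8, 25, 12, 23, 24, 13, 0, 15, 4, 5, 16, 3, 20, 21, 8, 11, 12, 9, 24, 27.
The distinct values are {0, 1, 3, 4, 5, 7, 8, 9, 11, 12, 13, 15, 16, 17, 19, 20, 21, 23, 24, 25, 27}; there are 21 of them.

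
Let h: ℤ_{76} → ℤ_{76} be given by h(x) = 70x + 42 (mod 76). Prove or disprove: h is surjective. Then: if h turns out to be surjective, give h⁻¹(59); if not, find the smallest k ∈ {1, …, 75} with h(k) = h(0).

Recall: surjectivity means every element of the codomain has a preimage under h.
Since gcd(70, 76) = 2, we have 70x ≡ 0 (mod 2) for all x, so h(x) ≡ 0 (mod 2).
But 1 ≢ 0 (mod 2), so 1 ∈ ℤ_{76} has no preimage. Therefore h is not surjective.
Since h is not surjective, we find the least positive k with h(k) = h(0): this means 70k ≡ 0 (mod 76), i.e. 76 ∣ 70k. Since gcd(70, 76) = 2, dividing through by 2 this holds exactly when 38 ∣ 35k, and as gcd(35, 38) = 1, exactly when 38 ∣ k.
The smallest positive such k is 38.

38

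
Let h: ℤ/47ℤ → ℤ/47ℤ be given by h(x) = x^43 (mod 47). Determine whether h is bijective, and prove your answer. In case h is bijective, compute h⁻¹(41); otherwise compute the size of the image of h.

45

Since 47 is prime, the nonzero elements of ℤ/47ℤ form a cyclic group of order 46.
As gcd(43, 46) = 1, raising to the 43rd power is a bijection on this group: if s^43 ≡ t^43 then (st^{−1})^43 = 1, and the only element of order dividing gcd(43, 46) = 1 is 1, so s = t.
With h(0) = 0 this makes h injective on all of ℤ/47ℤ, hence bijective (finite equal-size domain and codomain). In particular h is bijective.
Since h is bijective, we find the preimage of 41. The inverse of x ↦ x^43 on (ℤ/47ℤ)^× is x ↦ x^15, because 43·15 = 645 = 14·46 + 1 ≡ 1 (mod 46) and x^{46} = 1 for x ≠ 0 (Fermat). So h⁻¹(41) = 41^15 mod 47.
Repeated squaring mod 47: 41^1 ≡ 41, 41^2 ≡ 41² = 1681 ≡ 36, 41^4 ≡ 36² = 1296 ≡ 27, 41^8 ≡ 27² = 729 ≡ 24. Since 15 = 8 + 4 + 2 + 1, 41^15 ≡ 24·27·36·41: 24·27 = 648 ≡ 37, then 37·36 = 1332 ≡ 16, then 16·41 = 656 ≡ 45. So 41^15 ≡ 45 (mod 47).
Hence h⁻¹(41) = 45.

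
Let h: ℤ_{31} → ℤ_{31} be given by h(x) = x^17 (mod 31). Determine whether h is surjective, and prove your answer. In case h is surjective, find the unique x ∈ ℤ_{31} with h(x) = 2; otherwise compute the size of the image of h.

8

Since 31 is prime, the nonzero elements of ℤ_{31} form a cyclic group of order 30.
As gcd(17, 30) = 1, raising to the 17th power is a bijection on this group: if u^17 ≡ v^17 then (uv^{−1})^17 = 1, and the only element of order dividing gcd(17, 30) = 1 is 1, so u = v.
With h(0) = 0 this makes h injective on all of ℤ_{31}, hence bijective (finite equal-size domain and codomain). In particular h is surjective.
Since h is surjective, we find the preimage of 2. The inverse of x ↦ x^17 on (ℤ_{31})^× is x ↦ x^23, because 17·23 = 391 = 13·30 + 1 ≡ 1 (mod 30) and x^{30} = 1 for x ≠ 0 (Fermat). So h⁻¹(2) = 2^23 mod 31.
Repeated squaring mod 31: 2^1 ≡ 2, 2^2 ≡ 2² = 4, 2^4 ≡ 4² = 16, 2^8 ≡ 16² = 256 ≡ 8, 2^16 ≡ 8² = 64 ≡ 2. Since 23 = 16 + 4 + 2 + 1, 2^23 ≡ 2·16·4·2: 2·16 = 32 ≡ 1, then 1·4 = 4, then 4·2 = 8. So 2^23 ≡ 8 (mod 31).
Hence h⁻¹(2) = 8.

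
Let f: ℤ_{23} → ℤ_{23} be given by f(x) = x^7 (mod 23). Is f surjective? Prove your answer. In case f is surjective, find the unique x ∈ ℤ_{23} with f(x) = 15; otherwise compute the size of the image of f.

Since 23 is prime, the nonzero elements of ℤ_{23} form a cyclic group of order 22.
As gcd(7, 22) = 1, raising to the 7th power is a bijection on this group: if u^7 ≡ v^7 then (uv^{−1})^7 = 1, and the only element of order dividing gcd(7, 22) = 1 is 1, so u = v.
With f(0) = 0 this makes f injective on all of ℤ_{23}, hence bijective (finite equal-size domain and codomain). In particular f is surjective.
Since f is surjective, we find the preimage of 15. The inverse of x ↦ x^7 on (ℤ_{23})^× is x ↦ x^19, because 7·19 = 133 = 6·22 + 1 ≡ 1 (mod 22) and x^{22} = 1 for x ≠ 0 (Fermat). So f⁻¹(15) = 15^19 mod 23.
Repeated squaring mod 23: 15^1 ≡ 15, 15^2 ≡ 15² = 225 ≡ 18, 15^4 ≡ 18² = 324 ≡ 2, 15^8 ≡ 2² = 4, 15^16 ≡ 4² = 16. Since 19 = 16 + 2 + 1, 15^19 ≡ 16·18·15: 16·18 = 288 ≡ 12, then 12·15 = 180 ≡ 19. So 15^19 ≡ 19 (mod 23).
Hence f⁻¹(15) = 19.

19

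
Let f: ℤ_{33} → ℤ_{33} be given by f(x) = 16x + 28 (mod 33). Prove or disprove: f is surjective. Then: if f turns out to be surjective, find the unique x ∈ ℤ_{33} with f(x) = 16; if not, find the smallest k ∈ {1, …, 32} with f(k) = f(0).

24

Recall that f is surjective if every y in the codomain equals f(x) for some x in the domain.
Since gcd(16, 33) = 1, 16 is invertible modulo 33. Euclid's algorithm: 33 = 2·16 + 1; back-substituting gives 1 = 31·16 − 15·33, so 16⁻¹ ≡ 31 (mod 33).
Then y ↦ 31(y − 28) is a two-sided inverse to f, so every y ∈ ℤ_{33} has a preimage.
Thus f is surjective.
Since f is surjective, we compute f⁻¹(16): solve 16x + 28 ≡ 16 (mod 33), i.e. 16x ≡ 21 (mod 33).
Multiplying by 16⁻¹ = 31 gives x ≡ 31·21 = 651 = 19·33 + 24 ≡ 24 (mod 33).
Check: f(24) = 16·24 + 28 = 412 = 12·33 + 16 ≡ 16 (mod 33).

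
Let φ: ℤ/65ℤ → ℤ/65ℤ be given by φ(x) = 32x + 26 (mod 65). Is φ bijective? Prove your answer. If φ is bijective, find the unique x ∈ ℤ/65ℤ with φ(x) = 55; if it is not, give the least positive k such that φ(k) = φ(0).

7

If φ(a) = φ(b), then 32a ≡ 32b (mod 65). Because gcd(32, 65) = 1, we may cancel 32 to get a ≡ b (mod 65).
We now compute 32⁻¹ mod 65 explicitly. Euclid's algorithm: 65 = 2·32 + 1; back-substituting gives 1 = 63·32 − 31·65, so 32⁻¹ ≡ 63 (mod 65).
For any y ∈ ℤ/65ℤ, x = 63(y − 26) mod 65 satisfies φ(x) = 32·63(y − 26) + 26 ≡ y (since 32·63 ≡ 1 mod 65). So every y has a preimage.
So φ is bijective.
Since φ is bijective, we compute φ⁻¹(55): solve 32x + 26 ≡ 55 (mod 65), i.e. 32x ≡ 29 (mod 65).
Multiplying by 32⁻¹ = 63 gives x ≡ 63·29 = 1827 = 28·65 + 7 ≡ 7 (mod 65).
Check: φ(7) = 32·7 + 26 = 250 = 3·65 + 55 ≡ 55 (mod 65).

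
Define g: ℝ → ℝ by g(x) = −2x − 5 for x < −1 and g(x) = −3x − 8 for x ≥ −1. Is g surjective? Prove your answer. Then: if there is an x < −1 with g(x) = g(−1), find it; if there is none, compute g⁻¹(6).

-11/2

Both pieces are strictly decreasing (slopes −2 and −3), so each is injective on its own interval.
The left piece maps (−∞, −1) onto (−3, ∞); the right piece maps [−1, ∞) onto (−∞, −5].
The union (−3, ∞) ∪ (−∞, −5] omits the interval between −3 and −5; in particular −3 has no preimage. So g is not surjective.
Because the two images are disjoint, no x < −1 has g(x) = g(−1), so we compute g⁻¹(6): 6 lies in (−3, ∞), so solve −2x − 5 = 6: x = (6 + 5)/(−2) = −11/2.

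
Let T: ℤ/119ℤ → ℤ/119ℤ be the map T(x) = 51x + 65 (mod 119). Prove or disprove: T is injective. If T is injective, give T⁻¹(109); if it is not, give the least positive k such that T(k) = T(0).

Recall that injectivity means: for all x_1, x_2 in the domain, T(x_1) = T(x_2) implies x_1 = x_2.
We have gcd(51, 119) = 17 > 1. Taking x_1 = 0 and x_2 = 7: T(0) = 65 and T(7) = 51·7 + 65 = 422 ≡ 65 (mod 119).
So T(0) = T(7) while 0 ≠ 7, so T is not injective.
Since T is not injective, we find the least positive k with T(k) = T(0): this means 51k ≡ 0 (mod 119), i.e. 119 ∣ 51k. Since gcd(51, 119) = 17, dividing through by 17 this holds exactly when 7 ∣ 3k, and as gcd(3, 7) = 1, exactly when 7 ∣ k.
The smallest positive such k is 7.

7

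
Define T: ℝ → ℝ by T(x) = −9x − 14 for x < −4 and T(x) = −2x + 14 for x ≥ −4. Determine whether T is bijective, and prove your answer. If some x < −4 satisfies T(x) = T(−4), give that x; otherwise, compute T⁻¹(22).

Both pieces are strictly decreasing (slopes −9 and −2), so each is injective on its own interval.
The left piece maps (−∞, −4) onto (22, ∞); the right piece maps [−4, ∞) onto (−∞, 22].
Since 22 = 22, the images partition ℝ: T is injective and surjective, hence bijective.
Because the two images are disjoint, no x < −4 has T(x) = T(−4), so we compute T⁻¹(22): 22 lies in (−∞, 22], so solve −2x + 14 = 22: x = (22 − 14)/(−2) = −4.

-4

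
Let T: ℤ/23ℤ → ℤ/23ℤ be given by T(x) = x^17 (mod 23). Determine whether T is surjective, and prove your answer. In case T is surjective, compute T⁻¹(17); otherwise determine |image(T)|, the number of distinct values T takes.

10

Since 23 is prime, the nonzero elements of ℤ/23ℤ form a cyclic group of order 22.
As gcd(17, 22) = 1, raising to the 17th power is a bijection on this group: if u^17 ≡ v^17 then (uv^{−1})^17 = 1, and the only element of order dividing gcd(17, 22) = 1 is 1, so u = v.
With T(0) = 0 this makes T injective on all of ℤ/23ℤ, hence bijective (finite equal-size domain and codomain). In particular T is surjective.
Since T is surjective, we find the preimage of 17. The inverse of x ↦ x^17 on (ℤ/23ℤ)^× is x ↦ x^13, because 17·13 = 221 = 10·22 + 1 ≡ 1 (mod 22) and x^{22} = 1 for x ≠ 0 (Fermat). So T⁻¹(17) = 17^13 mod 23.
Repeated squaring mod 23: 17^1 ≡ 17, 17^2 ≡ 17² = 289 ≡ 13, 17^4 ≡ 13² = 169 ≡ 8, 17^8 ≡ 8² = 64 ≡ 18. Since 13 = 8 + 4 + 1, 17^13 ≡ 18·8·17: 18·8 = 144 ≡ 6, then 6·17 = 102 ≡ 10. So 17^13 ≡ 10 (mod 23).
Hence T⁻¹(17) = 10.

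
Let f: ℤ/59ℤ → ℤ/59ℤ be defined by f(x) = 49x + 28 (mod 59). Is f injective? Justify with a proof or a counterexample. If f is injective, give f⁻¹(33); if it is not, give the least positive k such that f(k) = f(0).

Suppose f(s) = f(t) in ℤ/59ℤ. Then 49s + 28 ≡ 49t + 28 (mod 59), hence 49(s − t) ≡ 0 (mod 59).
Since gcd(49, 59) = 1, 49 is invertible modulo 59, therefore s − t ≡ 0 (mod 59), i.e. s = t.
Therefore f is injective.
We now compute 49⁻¹ mod 59 explicitly. Euclid's algorithm: 59 = 1·49 + 10, 49 = 4·10 + 9, 10 = 1·9 + 1; back-substituting gives 1 = 53·49 − 44·59, so 49⁻¹ ≡ 53 (mod 59).
Since f is injective, we find f⁻¹(33): we need 49x ≡ 33 − 28 ≡ 5 (mod 59). Using 49⁻¹ = 53: x ≡ 53·5 = 265 = 4·59 + 29, so x = 29.
Check: f(29) = 49·29 + 28 = 1449 = 24·59 + 33 ≡ 33 (mod 59).

29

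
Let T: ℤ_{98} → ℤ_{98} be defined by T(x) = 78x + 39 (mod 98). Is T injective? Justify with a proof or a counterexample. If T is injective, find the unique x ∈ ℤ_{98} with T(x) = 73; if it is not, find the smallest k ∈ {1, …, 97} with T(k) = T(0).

49

Recall: injectivity means: for all u, v in the domain, T(u) = T(v) implies u = v.
We have gcd(78, 98) = 2 > 1. Taking u = 0 and v = 49: T(0) = 39 and T(49) = 78·49 + 39 = 3861 ≡ 39 (mod 98).
So T(0) = T(49) while 0 ≠ 49, therefore T is not injective.
Since T is not injective, we find the least positive k with T(k) = T(0): this means 78k ≡ 0 (mod 98), i.e. 98 ∣ 78k. Since gcd(78, 98) = 2, dividing through by 2 this holds exactly when 49 ∣ 39k, and as gcd(39, 49) = 1, exactly when 49 ∣ k.
The smallest positive such k is 49.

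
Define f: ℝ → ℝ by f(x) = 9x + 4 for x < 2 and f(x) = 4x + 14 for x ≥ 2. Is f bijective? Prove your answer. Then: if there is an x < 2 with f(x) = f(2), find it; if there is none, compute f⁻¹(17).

Both pieces are strictly increasing (slopes 9 and 4), so each is injective on its own interval.
The left piece maps (−∞, 2) onto (−∞, 22); the right piece maps [2, ∞) onto [22, ∞).
Since 22 = 22, the images partition ℝ: f is injective and surjective, hence bijective.
Because the two images are disjoint, no x < 2 has f(x) = f(2), so we compute f⁻¹(17): 17 lies in (−∞, 22), so solve 9x + 4 = 17: x = (17 − 4)/9 = 13/9.

13/9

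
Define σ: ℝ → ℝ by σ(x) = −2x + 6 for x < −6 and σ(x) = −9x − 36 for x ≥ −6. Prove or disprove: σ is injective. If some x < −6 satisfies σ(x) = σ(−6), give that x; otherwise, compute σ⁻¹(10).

-46/9

Both pieces are strictly decreasing (slopes −2 and −9), so each is injective on its own interval.
The left piece maps (−∞, −6) onto (18, ∞); the right piece maps [−6, ∞) onto (−∞, 18].
These images are disjoint, so no value is attained by both pieces. Hence σ is injective.
Because the two images are disjoint, no x < −6 has σ(x) = σ(−6), so we compute σ⁻¹(10): 10 lies in (−∞, 18], so solve −9x − 36 = 10: x = (10 + 36)/(−9) = −46/9.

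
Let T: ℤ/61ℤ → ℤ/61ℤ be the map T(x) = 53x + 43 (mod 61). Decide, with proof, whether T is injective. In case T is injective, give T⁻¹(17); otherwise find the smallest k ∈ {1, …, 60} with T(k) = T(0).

49

If T(a) = T(b), then 53a ≡ 53b (mod 61). Because gcd(53, 61) = 1, we may cancel 53 to get a ≡ b (mod 61).
Hence T is injective.
We now compute 53⁻¹ mod 61 explicitly. Euclid's algorithm: 61 = 1·53 + 8, 53 = 6·8 + 5, 8 = 1·5 + 3, 5 = 1·3 + 2, 3 = 1·2 + 1; back-substituting gives 1 = 38·53 − 33·61, so 53⁻¹ ≡ 38 (mod 61).
Since T is injective, we compute T⁻¹(17): solve 53x + 43 ≡ 17 (mod 61), i.e. 53x ≡ 35 (mod 61).
Multiplying by 53⁻¹ = 38 gives x ≡ 38·35 = 1330 = 21·61 + 49 ≡ 49 (mod 61).
Check: T(49) = 53·49 + 43 = 2640 = 43·61 + 17 ≡ 17 (mod 61).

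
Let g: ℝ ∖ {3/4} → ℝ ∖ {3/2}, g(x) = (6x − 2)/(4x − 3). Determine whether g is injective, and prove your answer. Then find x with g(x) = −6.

Suppose g(s) = g(t). Cross-multiplying: (6s − 2)(4t − 3) = (6t − 2)(4s − 3).
Expanding both sides and cancelling the symmetric terms leaves −10·(s − t) = 0. Since −10 ≠ 0, s = t. So g is injective.
Solving g(x) = −6: cross-multiplying gives 6x − 2 = −6(4x − 3), which rearranges to 30x = 20, so x = 2/3.

2/3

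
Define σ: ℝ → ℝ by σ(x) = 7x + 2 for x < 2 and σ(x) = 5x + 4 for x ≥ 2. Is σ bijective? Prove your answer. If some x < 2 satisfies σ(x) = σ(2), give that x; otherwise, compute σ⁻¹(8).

12/7

Both pieces are strictly increasing (slopes 7 and 5), so each is injective on its own interval.
The left piece maps (−∞, 2) onto (−∞, 16); the right piece maps [2, ∞) onto [14, ∞).
These images overlap. In particular σ(2) = 14 (right piece), and solving 7x + 2 = 14 on the left piece gives x = 12/7 < 2.
So σ(12/7) = σ(2) with 12/7 ≠ 2, and σ is not injective, hence not bijective. This x = 12/7 is the requested value below 2.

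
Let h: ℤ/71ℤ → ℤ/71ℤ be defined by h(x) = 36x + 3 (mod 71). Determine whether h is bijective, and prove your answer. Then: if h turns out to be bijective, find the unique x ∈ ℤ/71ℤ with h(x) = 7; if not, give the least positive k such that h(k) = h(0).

8

Recall that injectivity means: for all s, t in the domain, h(s) = h(t) implies s = t.
If h(s) = h(t), then 36s ≡ 36t (mod 71). Because gcd(36, 71) = 1, we may cancel 36 to get s ≡ t (mod 71).
We now compute 36⁻¹ mod 71 explicitly. Euclid's algorithm: 71 = 1·36 + 35, 36 = 1·35 + 1; back-substituting gives 1 = 2·36 − 1·71, so 36⁻¹ ≡ 2 (mod 71).
For any y ∈ ℤ/71ℤ, x = 2(y − 3) mod 71 satisfies h(x) = 36·2(y − 3) + 3 ≡ y (since 36·2 ≡ 1 mod 71). So every y has a preimage.
Thus h is bijective.
Since h is bijective, we compute h⁻¹(7): solve 36x + 3 ≡ 7 (mod 71), i.e. 36x ≡ 4 (mod 71).
Multiplying by 36⁻¹ = 2 gives x ≡ 2·4 = 8 ≡ 8 (mod 71).
Check: h(8) = 36·8 + 3 = 291 = 4·71 + 7 ≡ 7 (mod 71).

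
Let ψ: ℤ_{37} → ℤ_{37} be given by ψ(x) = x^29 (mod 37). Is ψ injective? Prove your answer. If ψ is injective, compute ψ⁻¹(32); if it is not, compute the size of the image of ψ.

Since 37 is prime, the nonzero elements of ℤ_{37} form a cyclic group of order 36.
As gcd(29, 36) = 1, raising to the 29th power is a bijection on this group: if a^29 ≡ b^29 then (ab^{−1})^29 = 1, and the only element of order dividing gcd(29, 36) = 1 is 1, so a = b.
With ψ(0) = 0 this makes ψ injective on all of ℤ_{37}, hence bijective (finite equal-size domain and codomain). In particular ψ is injective.
Since ψ is injective, we find the preimage of 32. The inverse of x ↦ x^29 on (ℤ_{37})^× is x ↦ x^5, because 29·5 = 145 = 4·36 + 1 ≡ 1 (mod 36) and x^{36} = 1 for x ≠ 0 (Fermat). So ψ⁻¹(32) = 32^5 mod 37.
Repeated squaring mod 37: 32^1 ≡ 32, 32^2 ≡ 32² = 1024 ≡ 25, 32^4 ≡ 25² = 625 ≡ 33. Since 5 = 4 + 1, 32^5 ≡ 33·32: 33·32 = 1056 ≡ 20. So 32^5 ≡ 20 (mod 37).
Hence ψ⁻¹(32) = 20.

20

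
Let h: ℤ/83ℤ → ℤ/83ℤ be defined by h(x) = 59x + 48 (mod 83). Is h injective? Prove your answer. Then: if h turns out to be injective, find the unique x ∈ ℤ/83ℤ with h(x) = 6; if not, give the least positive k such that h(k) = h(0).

64

Recall that h is injective if h(x_1) = h(x_2) implies x_1 = x_2.
If h(x_1) = h(x_2), then 59x_1 ≡ 59x_2 (mod 83). Because gcd(59, 83) = 1, we may cancel 59 to get x_1 ≡ x_2 (mod 83).
So h is injective.
We now compute 59⁻¹ mod 83 explicitly. Euclid's algorithm: 83 = 1·59 + 24, 59 = 2·24 + 11, 24 = 2·11 + 2, 11 = 5·2 + 1; back-substituting gives 1 = 38·59 − 27·83, so 59⁻¹ ≡ 38 (mod 83).
Since h is injective, we find h⁻¹(6): we need 59x ≡ 6 − 48 ≡ 41 (mod 83). Using 59⁻¹ = 38: x ≡ 38·41 = 1558 = 18·83 + 64, so x = 64.
Check: h(64) = 59·64 + 48 = 3824 = 46·83 + 6 ≡ 6 (mod 83).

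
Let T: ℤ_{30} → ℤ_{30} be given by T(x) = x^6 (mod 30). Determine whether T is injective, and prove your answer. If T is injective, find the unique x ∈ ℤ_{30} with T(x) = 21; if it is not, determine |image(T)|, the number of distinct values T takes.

12

T(2): Repeated squaring mod 30: 2^1 ≡ 2, 2^2 ≡ 2² = 4, 2^4 ≡ 4² = 16. Since 6 = 4 + 2, 2^6 ≡ 16·4: 16·4 = 64 ≡ 4. So 2^6 ≡ 4 (mod 30).
T(8): Repeated squaring mod 30: 8^1 ≡ 8, 8^2 ≡ 8² = 64 ≡ 4, 8^4 ≡ 4² = 16. Since 6 = 4 + 2, 8^6 ≡ 16·4: 16·4 = 64 ≡ 4. So 8^6 ≡ 4 (mod 30).
So T(2) = T(8) = 4 while 2 ≠ 8, therefore T is not injective.
Since T is not injective, we determine |image(T)|. Computing x^6 mod 30 for each x (by repeated squaring, reducing mod 30 at every step), the values T(0), T(1), …, T(29) are: 0, 1, 4, 9, 16, 25, 6, 19, 4, 21, 10, 1, 24, 19, 16, 15, 16, 19, 24, 1, 10, 21, 4, 19, 6, 25, 16, 9, 4, 1.
The distinct values are {0, 1, 4, 6, 9, 10, 15, 16, 19, 21, 24, 25}; there are 12 of them.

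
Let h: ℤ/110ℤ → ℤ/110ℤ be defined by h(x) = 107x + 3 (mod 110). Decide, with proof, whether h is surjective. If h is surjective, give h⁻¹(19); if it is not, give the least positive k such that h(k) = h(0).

68

Since gcd(107, 110) = 1, 107 is invertible modulo 110. Euclid's algorithm: 110 = 1·107 + 3, 107 = 35·3 + 2, 3 = 1·2 + 1; back-substituting gives 1 = 73·107 − 71·110, so 107⁻¹ ≡ 73 (mod 110).
Then y ↦ 73(y − 3) is a two-sided inverse to h, so every y ∈ ℤ/110ℤ has a preimage.
Thus h is surjective.
Since h is surjective, we compute h⁻¹(19): solve 107x + 3 ≡ 19 (mod 110), i.e. 107x ≡ 16 (mod 110).
Multiplying by 107⁻¹ = 73 gives x ≡ 73·16 = 1168 = 10·110 + 68 ≡ 68 (mod 110).
Check: h(68) = 107·68 + 3 = 7279 = 66·110 + 19 ≡ 19 (mod 110).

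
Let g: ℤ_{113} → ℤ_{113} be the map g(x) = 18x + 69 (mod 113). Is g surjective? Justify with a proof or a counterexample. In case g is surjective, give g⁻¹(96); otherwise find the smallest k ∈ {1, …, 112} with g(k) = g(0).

Since gcd(18, 113) = 1, 18 is invertible modulo 113. Euclid's algorithm: 113 = 6·18 + 5, 18 = 3·5 + 3, 5 = 1·3 + 2, 3 = 1·2 + 1; back-substituting gives 1 = 44·18 − 7·113, so 18⁻¹ ≡ 44 (mod 113).
Then y ↦ 44(y − 69) is a two-sided inverse to g, so every y ∈ ℤ_{113} has a preimage.
Hence g is surjective.
Since g is surjective, we compute g⁻¹(96): solve 18x + 69 ≡ 96 (mod 113), i.e. 18x ≡ 27 (mod 113).
Multiplying by 18⁻¹ = 44 gives x ≡ 44·27 = 1188 = 10·113 + 58 ≡ 58 (mod 113).
Check: g(58) = 18·58 + 69 = 1113 = 9·113 + 96 ≡ 96 (mod 113).

58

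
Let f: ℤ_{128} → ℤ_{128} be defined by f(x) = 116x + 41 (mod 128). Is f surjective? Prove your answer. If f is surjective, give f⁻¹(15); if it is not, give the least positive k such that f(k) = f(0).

Since gcd(116, 128) = 4, we have 116x ≡ 0 (mod 4) for all x, so f(x) ≡ 1 (mod 4).
But 0 ≢ 1 (mod 4), so 0 ∈ ℤ_{128} has no preimage. Hence f is not surjective.
Since f is not surjective, we find the least positive k with f(k) = f(0): this means 116k ≡ 0 (mod 128), i.e. 128 ∣ 116k. Since gcd(116, 128) = 4, dividing through by 4 this holds exactly when 32 ∣ 29k, and as gcd(29, 32) = 1, exactly when 32 ∣ k.
The smallest positive such k is 32.

32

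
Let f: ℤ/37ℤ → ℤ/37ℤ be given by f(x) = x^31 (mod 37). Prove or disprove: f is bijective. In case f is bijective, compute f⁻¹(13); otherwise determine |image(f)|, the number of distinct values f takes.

Since 37 is prime, the nonzero elements of ℤ/37ℤ form a cyclic group of order 36.
As gcd(31, 36) = 1, raising to the 31st power is a bijection on this group: if s^31 ≡ t^31 then (st^{−1})^31 = 1, and the only element of order dividing gcd(31, 36) = 1 is 1, so s = t.
With f(0) = 0 this makes f injective on all of ℤ/37ℤ, hence bijective (finite equal-size domain and codomain). In particular f is bijective.
Since f is bijective, we find the preimage of 13. The inverse of x ↦ x^31 on (ℤ/37ℤ)^× is x ↦ x^7, because 31·7 = 217 = 6·36 + 1 ≡ 1 (mod 36) and x^{36} = 1 for x ≠ 0 (Fermat). So f⁻¹(13) = 13^7 mod 37.
Repeated squaring mod 37: 13^1 ≡ 13, 13^2 ≡ 13² = 169 ≡ 21, 13^4 ≡ 21² = 441 ≡ 34. Since 7 = 4 + 2 + 1, 13^7 ≡ 34·21·13: 34·21 = 714 ≡ 11, then 11·13 = 143 ≡ 32. So 13^7 ≡ 32 (mod 37).
Hence f⁻¹(13) = 32.

32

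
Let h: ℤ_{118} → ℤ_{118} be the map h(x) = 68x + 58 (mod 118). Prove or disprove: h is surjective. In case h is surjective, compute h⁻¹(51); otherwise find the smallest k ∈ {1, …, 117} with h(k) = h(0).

Recall: h is surjective if every y in the codomain equals h(x) for some x in the domain.
Since gcd(68, 118) = 2, we have 68x ≡ 0 (mod 2) for all x, so h(x) ≡ 0 (mod 2).
But 1 ≢ 0 (mod 2), so 1 ∈ ℤ_{118} has no preimage. Thus h is not surjective.
Since h is not surjective, we find the least positive k with h(k) = h(0): this means 68k ≡ 0 (mod 118), i.e. 118 ∣ 68k. Since gcd(68, 118) = 2, dividing through by 2 this holds exactly when 59 ∣ 34k, and as gcd(34, 59) = 1, exactly when 59 ∣ k.
The smallest positive such k is 59.

59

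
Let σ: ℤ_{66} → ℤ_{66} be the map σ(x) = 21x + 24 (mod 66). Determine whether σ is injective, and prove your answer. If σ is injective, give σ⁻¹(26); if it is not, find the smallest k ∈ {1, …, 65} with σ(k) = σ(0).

By definition, σ is injective when σ(a) = σ(b) forces a = b.
We have gcd(21, 66) = 3 > 1. Taking a = 0 and b = 22: σ(0) = 24 and σ(22) = 21·22 + 24 = 486 ≡ 24 (mod 66).
So σ(0) = σ(22) while 0 ≠ 22, so σ is not injective.
Since σ is not injective, we find the least positive k with σ(k) = σ(0): this means 21k ≡ 0 (mod 66), i.e. 66 ∣ 21k. Since gcd(21, 66) = 3, dividing through by 3 this holds exactly when 22 ∣ 7k, and as gcd(7, 22) = 1, exactly when 22 ∣ k.
The smallest positive such k is 22.

22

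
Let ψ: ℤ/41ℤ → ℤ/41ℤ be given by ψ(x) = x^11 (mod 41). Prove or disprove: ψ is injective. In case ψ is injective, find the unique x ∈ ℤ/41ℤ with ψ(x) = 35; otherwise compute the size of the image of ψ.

Since 41 is prime, the nonzero elements of ℤ/41ℤ form a cyclic group of order 40.
As gcd(11, 40) = 1, raising to the 11th power is a bijection on this group: if a^11 ≡ b^11 then (ab^{−1})^11 = 1, and the only element of order dividing gcd(11, 40) = 1 is 1, so a = b.
With ψ(0) = 0 this makes ψ injective on all of ℤ/41ℤ, hence bijective (finite equal-size domain and codomain). In particular ψ is injective.
Since ψ is injective, we find the preimage of 35. The inverse of x ↦ x^11 on (ℤ/41ℤ)^× is x ↦ x^11, because 11·11 = 121 = 3·40 + 1 ≡ 1 (mod 40) and x^{40} = 1 for x ≠ 0 (Fermat). So ψ⁻¹(35) = 35^11 mod 41.
Repeated squaring mod 41: 35^1 ≡ 35, 35^2 ≡ 35² = 1225 ≡ 36, 35^4 ≡ 36² = 1296 ≡ 25, 35^8 ≡ 25² = 625 ≡ 10. Since 11 = 8 + 2 + 1, 35^11 ≡ 10·36·35: 10·36 = 360 ≡ 32, then 32·35 = 1120 ≡ 13. So 35^11 ≡ 13 (mod 41).
Hence ψ⁻¹(35) = 13.

13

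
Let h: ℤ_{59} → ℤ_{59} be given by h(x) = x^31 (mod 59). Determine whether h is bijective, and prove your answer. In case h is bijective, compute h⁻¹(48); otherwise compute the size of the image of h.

15

Since 59 is prime, the nonzero elements of ℤ_{59} form a cyclic group of order 58.
As gcd(31, 58) = 1, raising to the 31st power is a bijection on this group: if s^31 ≡ t^31 then (st^{−1})^31 = 1, and the only element of order dividing gcd(31, 58) = 1 is 1, so s = t.
With h(0) = 0 this makes h injective on all of ℤ_{59}, hence bijective (finite equal-size domain and codomain). In particular h is bijective.
Since h is bijective, we find the preimage of 48. The inverse of x ↦ x^31 on (ℤ_{59})^× is x ↦ x^15, because 31·15 = 465 = 8·58 + 1 ≡ 1 (mod 58) and x^{58} = 1 for x ≠ 0 (Fermat). So h⁻¹(48) = 48^15 mod 59.
Repeated squaring mod 59: 48^1 ≡ 48, 48^2 ≡ 48² = 2304 ≡ 3, 48^4 ≡ 3² = 9, 48^8 ≡ 9² = 81 ≡ 22. Since 15 = 8 + 4 + 2 + 1, 48^15 ≡ 22·9·3·48: 22·9 = 198 ≡ 21, then 21·3 = 63 ≡ 4, then 4·48 = 192 ≡ 15. So 48^15 ≡ 15 (mod 59).
Hence h⁻¹(48) = 15.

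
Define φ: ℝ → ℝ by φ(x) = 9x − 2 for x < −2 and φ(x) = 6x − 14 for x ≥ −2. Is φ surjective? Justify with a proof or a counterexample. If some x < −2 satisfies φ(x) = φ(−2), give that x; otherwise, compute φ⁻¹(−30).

-8/3

Both pieces are strictly increasing (slopes 9 and 6), so each is injective on its own interval.
The left piece maps (−∞, −2) onto (−∞, −20); the right piece maps [−2, ∞) onto [−26, ∞).
The union (−∞, −20) ∪ [−26, ∞) covers ℝ, so φ is surjective.
For the follow-up: the images overlap, so an x < −2 with φ(x) = φ(−2) exists. φ(−2) = −26; solving 9x − 2 = −26 for x < −2 gives x = (−26 + 2)/9 = −8/3.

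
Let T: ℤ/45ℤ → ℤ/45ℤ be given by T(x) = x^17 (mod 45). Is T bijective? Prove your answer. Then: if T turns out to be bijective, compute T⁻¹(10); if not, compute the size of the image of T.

35

T(0) = 0^17 = 0.
T(15): Repeated squaring mod 45: 15^1 ≡ 15, 15^2 ≡ 15² = 225 ≡ 0, 15^4 ≡ 0² = 0, 15^8 ≡ 0² = 0, 15^16 ≡ 0² = 0. Since 17 = 16 + 1, 15^17 ≡ 0·15: 0·15 = 0. So 15^17 ≡ 0 (mod 45).
So T(0) = T(15) = 0 while 0 ≠ 15, thus T is not injective, hence not bijective.
Since T is not bijective, we determine |image(T)|. Computing x^17 mod 45 for each x (by repeated squaring, reducing mod 45 at every step), the values T(0), T(1), …, T(44) are: 0, 1, 32, 18, 34, 20, 36, 22, 8, 9, 10, 41, 27, 43, 29, 0, 31, 17, 18, 19, 5, 36, 7, 38, 9, 40, 26, 27, 28, 14, 0, 16, 2, 18, 4, 35, 36, 37, 23, 9, 25, 11, 27, 13, 44.
The distinct values are {0, 1, 2, 4, 5, 7, 8, 9, 10, 11, 13, 14, 16, 17, 18, 19, 20, 22, 23, 25, 26, 27, 28, 29, 31, 32, 34, 35, 36, 37, 38, 40, 41, 43, 44}; there are 35 of them.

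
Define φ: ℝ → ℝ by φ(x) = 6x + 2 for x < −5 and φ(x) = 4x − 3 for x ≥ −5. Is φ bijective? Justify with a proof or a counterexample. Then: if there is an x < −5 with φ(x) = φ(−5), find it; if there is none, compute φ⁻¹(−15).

-3

Both pieces are strictly increasing (slopes 6 and 4), so each is injective on its own interval.
The left piece maps (−∞, −5) onto (−∞, −28); the right piece maps [−5, ∞) onto [−23, ∞).
The images leave a gap (−28 has no preimage), so φ is not surjective, hence not bijective.
Because the two images are disjoint, no x < −5 has φ(x) = φ(−5), so we compute φ⁻¹(−15): −15 lies in [−23, ∞), so solve 4x − 3 = −15: x = (−15 + 3)/4 = −3.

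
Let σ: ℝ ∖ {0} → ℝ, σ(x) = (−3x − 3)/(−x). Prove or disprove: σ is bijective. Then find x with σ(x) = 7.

If σ(x) = 3, cross-multiplying gives −1(−3x − 3) = −3(−x), which simplifies to 3 = 0 — false.  So 3 has no preimage and σ is not surjective.
Thus σ is not bijective.
Solving σ(x) = 7: cross-multiplying gives −3x − 3 = 7(−x), which rearranges to 4x = 3, so x = 3/4.

3/4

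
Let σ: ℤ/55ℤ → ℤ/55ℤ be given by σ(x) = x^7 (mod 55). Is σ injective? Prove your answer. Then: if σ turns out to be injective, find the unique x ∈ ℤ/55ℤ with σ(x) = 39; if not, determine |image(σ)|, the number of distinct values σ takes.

Computing x^7 mod 55 for each x (by repeated squaring, reducing mod 55 at every step), the values σ(0), σ(1), …, σ(54) are: 0, 1, 18, 42, 49, 25, 41, 28, 2, 4, 10, 11, 23, 7, 9, 5, 36, 8, 17, 24, 15, 21, 33, 12, 29, 20, 16, 3, 52, 39, 35, 26, 43, 22, 34, 40, 31, 38, 47, 19, 50, 46, 48, 32, 44, 45, 51, 53, 27, 14, 30, 6, 13, 37, 54.
Every element of ℤ/55ℤ appears exactly once in this list, so σ is a bijection, and in particular injective.
Since σ is injective, we read off the preimage of 39 from the same table: σ(29) = 39, so σ⁻¹(39) = 29.

29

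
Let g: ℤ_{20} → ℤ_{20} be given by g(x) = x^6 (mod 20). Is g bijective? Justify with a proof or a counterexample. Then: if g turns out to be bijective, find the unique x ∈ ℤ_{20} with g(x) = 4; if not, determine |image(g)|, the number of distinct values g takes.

6

g(4): Repeated squaring mod 20: 4^1 ≡ 4, 4^2 ≡ 4² = 16, 4^4 ≡ 16² = 256 ≡ 16. Since 6 = 4 + 2, 4^6 ≡ 16·16: 16·16 = 256 ≡ 16. So 4^6 ≡ 16 (mod 20).
g(6): Repeated squaring mod 20: 6^1 ≡ 6, 6^2 ≡ 6² = 36 ≡ 16, 6^4 ≡ 16² = 256 ≡ 16. Since 6 = 4 + 2, 6^6 ≡ 16·16: 16·16 = 256 ≡ 16. So 6^6 ≡ 16 (mod 20).
So g(4) = g(6) = 16 while 4 ≠ 6, thus g is not injective, hence not bijective.
Since g is not bijective, we determine |image(g)|. Computing x^6 mod 20 for each x (by repeated squaring, reducing mod 20 at every step), the values g(0), g(1), …, g(19) are: 0, 1, 4, 9, 16, 5, 16, 9, 4, 1, 0, 1, 4, 9, 16, 5, 16, 9, 4, 1.
The distinct values are {0, 1, 4, 5, 9, 16}; there are 6 of them.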